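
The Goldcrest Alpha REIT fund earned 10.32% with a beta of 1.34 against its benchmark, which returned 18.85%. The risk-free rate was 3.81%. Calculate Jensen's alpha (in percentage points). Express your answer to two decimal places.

-13.64

CAPM expected return = Rf + β(Rm − Rf) = 3.81% + 1.34 × (18.85% − 3.81%) = 3.81 + 1.34 × 15.04 = 23.9636%
Jensen's α = Rp − E[R] = 10.32% − 23.9636% = -13.6436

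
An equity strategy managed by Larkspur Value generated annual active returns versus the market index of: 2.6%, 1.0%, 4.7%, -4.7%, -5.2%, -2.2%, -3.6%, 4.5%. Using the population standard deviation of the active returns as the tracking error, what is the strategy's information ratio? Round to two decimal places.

-0.10

Mean return r̄ = -2.90 / 8 = -0.3625%
Σ(r − r̄)² = (2.6 − (-0.3625))² + (1 − (-0.3625))² + … = 115.9788
population σ = √(115.9788 / 8) = √14.4974 = 3.8075%
IR = r̄ / tracking error = -0.3625 / 3.8075 = -0.0952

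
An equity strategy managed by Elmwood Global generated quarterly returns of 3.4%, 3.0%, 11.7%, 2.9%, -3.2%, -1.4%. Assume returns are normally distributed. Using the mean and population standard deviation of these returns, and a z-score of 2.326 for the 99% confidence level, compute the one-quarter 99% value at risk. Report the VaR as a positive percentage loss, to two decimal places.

8.23

μ = (3.4 + 3 + 11.7 + 2.9 − 3.2 − 1.4) / 6 = 16.40 / 6 = 2.7333%
Σ(r − μ)² = (3.4 − 2.7333)² + (3 − 2.7333)² + (11.7 − 2.7333)² + … = 133.2333
σ = √[133.2333 / 6] = 4.7123%
VaR = −(μ − z·σ) = −(2.7333 − 2.326 × 4.7123) = −(-8.2275) = 8.2275%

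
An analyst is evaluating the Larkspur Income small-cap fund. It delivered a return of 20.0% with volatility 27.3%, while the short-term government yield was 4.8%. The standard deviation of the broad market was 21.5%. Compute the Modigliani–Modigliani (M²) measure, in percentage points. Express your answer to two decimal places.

16.77

Sharpe = (Rp − Rf) / σp = (20.0% − 4.8%) / 27.3% = 0.5568
M² = Rf + Sharpe × σm = 4.8% + 0.5568 × 21.5% = 16.7712%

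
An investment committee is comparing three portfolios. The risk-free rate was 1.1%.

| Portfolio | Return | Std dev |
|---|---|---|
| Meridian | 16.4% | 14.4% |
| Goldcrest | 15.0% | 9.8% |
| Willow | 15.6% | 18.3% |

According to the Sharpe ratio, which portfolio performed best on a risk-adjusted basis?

Goldcrest

Meridian: Sharpe ratio = (16.4% − 1.1%) / 14.4% = 1.063
Goldcrest: Sharpe ratio = (15.0% − 1.1%) / 9.8% = 1.418
Willow: Sharpe ratio = (15.6% − 1.1%) / 18.3% = 0.792
Highest: Goldcrest (1.418).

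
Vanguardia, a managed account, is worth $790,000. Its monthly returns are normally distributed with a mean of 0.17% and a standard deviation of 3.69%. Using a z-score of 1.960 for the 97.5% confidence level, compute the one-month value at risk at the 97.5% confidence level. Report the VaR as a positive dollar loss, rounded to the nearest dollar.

$55,793

Return at the 97.5% tail: μ − z·σ = 0.17% − 1.960 × 3.69% = 0.17 − 7.2324 = -7.0624%
VaR = −(-7.0624%) × $790,000 = 7.0624% × $790,000 = $55,793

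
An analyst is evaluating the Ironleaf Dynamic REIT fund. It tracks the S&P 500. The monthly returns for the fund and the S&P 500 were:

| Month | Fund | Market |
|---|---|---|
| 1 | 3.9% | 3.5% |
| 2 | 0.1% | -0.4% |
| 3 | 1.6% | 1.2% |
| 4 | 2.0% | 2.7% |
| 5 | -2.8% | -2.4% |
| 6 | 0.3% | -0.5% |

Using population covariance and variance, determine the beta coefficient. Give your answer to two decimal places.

0.99

r̄p = 0.8500%,  r̄m = 0.6833%
Cov = Σ(rp − r̄p)(rm − r̄m) / 6 = 4.0025
Var(rm) = Σ(rm − r̄m)² / 6 = 4.0581
β = Cov / Var = 4.0025 / 4.0581 = 0.9863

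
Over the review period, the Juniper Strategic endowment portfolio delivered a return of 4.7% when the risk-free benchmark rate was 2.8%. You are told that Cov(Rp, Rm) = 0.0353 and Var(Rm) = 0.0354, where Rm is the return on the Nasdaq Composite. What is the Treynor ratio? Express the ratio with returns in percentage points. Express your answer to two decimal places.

β = Cov / Var = 0.0353 / 0.0354 = 0.9972
Treynor = (Rp − Rf) / β = (4.7% − 2.8%) / 0.9972 = 1.90 / 0.9972 = 1.9053

1.91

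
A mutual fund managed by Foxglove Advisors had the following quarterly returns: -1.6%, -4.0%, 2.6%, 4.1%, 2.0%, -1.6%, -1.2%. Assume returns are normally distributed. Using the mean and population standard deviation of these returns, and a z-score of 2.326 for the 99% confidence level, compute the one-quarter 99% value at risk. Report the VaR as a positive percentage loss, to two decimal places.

Mean return r̄ = 0.30 / 7 = 0.0429%
Σ(r − r̄)² = (-1.6 − 0.0429)² + (-4 − 0.0429)² + (2.6 − 0.0429)² + … = 50.1171
σ = √[50.1171 / 7] = 2.6757%
VaR = −(r̄ − z·σ) = −(0.0429 − 2.326 × 2.6757) = −(-6.1808) = 6.1808%

6.18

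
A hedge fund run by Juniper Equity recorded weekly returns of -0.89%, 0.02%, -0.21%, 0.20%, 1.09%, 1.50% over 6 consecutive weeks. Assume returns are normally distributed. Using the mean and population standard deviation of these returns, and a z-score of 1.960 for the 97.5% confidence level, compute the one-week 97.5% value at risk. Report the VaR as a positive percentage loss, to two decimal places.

Mean return r̄ = 1.710 / 6 = 0.2850%
Σ(r − r̄)² = 3.8274; population σ = √(3.8274/6) = 0.7987%
VaR = −(r̄ − z·σ) = −(0.2850 − 1.960 × 0.7987) = −(-1.2805) = 1.2805%

1.28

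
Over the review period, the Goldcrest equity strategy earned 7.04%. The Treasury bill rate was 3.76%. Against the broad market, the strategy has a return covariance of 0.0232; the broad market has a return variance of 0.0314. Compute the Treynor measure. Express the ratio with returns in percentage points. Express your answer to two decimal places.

β = Cov / Var = 0.0232 / 0.0314 = 0.7389
Treynor = (Rp − Rf) / β = (7.04% − 3.76%) / 0.7389 = 3.28 / 0.7389 = 4.4390

4.44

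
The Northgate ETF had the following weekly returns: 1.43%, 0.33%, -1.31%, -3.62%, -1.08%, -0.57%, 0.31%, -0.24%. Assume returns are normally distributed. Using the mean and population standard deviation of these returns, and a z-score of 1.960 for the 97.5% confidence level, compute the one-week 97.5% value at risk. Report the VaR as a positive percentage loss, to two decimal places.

3.35

Mean return r̄ = -4.750 / 8 = -0.5938%
Σ(r − r̄)² = (1.43 − (-0.5938))² + (0.33 − (-0.5938))² + (-1.31 − (-0.5938))² + … = 15.7990
σ = √[15.7990 / 8] = 1.4053%
VaR = −(r̄ − z·σ) = −(-0.5938 − 1.960 × 1.4053) = −(-3.3482) = 3.3482%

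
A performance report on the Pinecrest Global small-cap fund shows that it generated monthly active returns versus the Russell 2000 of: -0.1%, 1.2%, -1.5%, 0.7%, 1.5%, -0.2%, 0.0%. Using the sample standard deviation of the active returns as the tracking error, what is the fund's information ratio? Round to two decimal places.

Mean return μ = 1.60 / 7 = 0.2286%
Σ(r − μ)² = 6.1143; sample σ = √(6.1143/6) = 1.0095%
IR = μ / tracking error = 0.2286 / 1.0095 = 0.2264

0.23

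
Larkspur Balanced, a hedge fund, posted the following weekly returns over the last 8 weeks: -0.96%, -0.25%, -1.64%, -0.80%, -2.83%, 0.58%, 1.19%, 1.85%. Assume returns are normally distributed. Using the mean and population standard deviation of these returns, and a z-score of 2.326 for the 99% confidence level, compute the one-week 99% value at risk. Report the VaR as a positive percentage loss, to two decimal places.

r̄ = (-0.96 − 0.25 − 1.64 − 0.8 − 2.83 + 0.58 + 1.19 + 1.85) / 8 = -2.860 / 8 = -0.3575%
Σ(r − r̄)² = (-0.96 − (-0.3575))² + (-0.25 − (-0.3575))² + … = 16.4752
σ = √[16.4752 / 8] = 1.4351%
VaR = −(r̄ − z·σ) = −(-0.3575 − 2.326 × 1.4351) = −(-3.6955) = 3.6955%

3.70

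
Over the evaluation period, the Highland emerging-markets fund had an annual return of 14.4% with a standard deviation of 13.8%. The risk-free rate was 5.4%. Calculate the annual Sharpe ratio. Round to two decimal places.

Sharpe = (Rp − Rf) / σp = (14.4% − 5.4%) / 13.8% = 9.00% / 13.8% = 0.6522

0.65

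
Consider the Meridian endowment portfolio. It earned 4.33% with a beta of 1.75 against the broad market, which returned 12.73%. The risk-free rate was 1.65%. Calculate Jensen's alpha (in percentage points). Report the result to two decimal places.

-16.71

CAPM expected return = Rf + β(Rm − Rf) = 1.65% + 1.75 × (12.73% − 1.65%) = 1.65 + 1.75 × 11.08 = 21.0400%
Jensen's α = Rp − E[R] = 4.33% − 21.0400% = -16.7100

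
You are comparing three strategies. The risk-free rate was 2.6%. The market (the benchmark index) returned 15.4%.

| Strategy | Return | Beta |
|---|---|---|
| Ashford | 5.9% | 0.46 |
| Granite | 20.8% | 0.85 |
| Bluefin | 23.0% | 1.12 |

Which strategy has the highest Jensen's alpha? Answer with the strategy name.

Ashford: α = 5.9% − [2.6% + 0.46 × (15.4% − 2.6%)] = -2.588
Granite: α = 20.8% − [2.6% + 0.85 × (15.4% − 2.6%)] = 7.320
Bluefin: α = 23.0% − [2.6% + 1.12 × (15.4% − 2.6%)] = 6.064
Highest: Granite (7.320).

Granite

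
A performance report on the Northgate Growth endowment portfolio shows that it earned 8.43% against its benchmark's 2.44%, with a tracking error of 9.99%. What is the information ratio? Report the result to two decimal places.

0.60

IR = (Rp − Rb) / TE = (8.43% − 2.44%) / 9.99% = 5.99% / 9.99% = 0.5996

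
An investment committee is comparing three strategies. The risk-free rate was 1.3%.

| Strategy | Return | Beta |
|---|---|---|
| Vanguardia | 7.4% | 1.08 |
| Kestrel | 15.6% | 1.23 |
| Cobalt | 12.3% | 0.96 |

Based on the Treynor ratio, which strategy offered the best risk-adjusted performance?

Kestrel

Vanguardia: Treynor = (7.4% − 1.3%) / 1.08 = 5.648
Kestrel: Treynor = (15.6% − 1.3%) / 1.23 = 11.626
Cobalt: Treynor = (12.3% − 1.3%) / 0.96 = 11.458
Highest: Kestrel (11.626).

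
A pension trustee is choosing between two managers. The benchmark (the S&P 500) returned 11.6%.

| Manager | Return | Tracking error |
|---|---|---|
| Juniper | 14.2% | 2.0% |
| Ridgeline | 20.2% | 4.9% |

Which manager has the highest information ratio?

Juniper: IR = (14.2% − 11.6%) / 2.0% = 1.300
Ridgeline: IR = (20.2% − 11.6%) / 4.9% = 1.755
Highest: Ridgeline (1.755).

Ridgeline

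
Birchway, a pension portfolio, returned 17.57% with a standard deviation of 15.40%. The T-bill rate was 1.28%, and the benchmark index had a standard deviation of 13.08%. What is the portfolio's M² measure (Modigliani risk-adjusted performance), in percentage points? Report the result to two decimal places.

Sharpe = (Rp − Rf) / σp = (17.57% − 1.28%) / 15.40% = 1.0578
M² = Rf + Sharpe × σm = 1.28% + 1.0578 × 13.08% = 15.1160%

15.12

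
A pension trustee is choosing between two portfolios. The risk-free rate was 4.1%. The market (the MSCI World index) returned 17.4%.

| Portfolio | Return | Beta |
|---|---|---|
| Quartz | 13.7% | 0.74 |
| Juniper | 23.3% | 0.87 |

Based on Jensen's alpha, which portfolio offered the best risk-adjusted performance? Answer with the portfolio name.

Juniper

Quartz: α = 13.7% − [4.1% + 0.74 × (17.4% − 4.1%)] = -0.242
Juniper: α = 23.3% − [4.1% + 0.87 × (17.4% − 4.1%)] = 7.629
Highest: Juniper (7.629).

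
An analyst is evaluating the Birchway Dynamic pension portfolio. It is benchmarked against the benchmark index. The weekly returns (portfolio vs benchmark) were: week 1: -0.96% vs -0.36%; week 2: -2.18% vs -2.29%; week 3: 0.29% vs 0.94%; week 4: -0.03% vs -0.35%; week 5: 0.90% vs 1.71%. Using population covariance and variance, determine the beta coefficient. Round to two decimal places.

0.76

r̄p = -0.3960%,  r̄m = -0.0700%
Cov = Σ(rp − r̄p)(rm − r̄m) / 5 = 1.4043
Var(rm) = Σ(rm − r̄m)² / 5 = 1.8559
β = Cov / Var = 1.4043 / 1.8559 = 0.7567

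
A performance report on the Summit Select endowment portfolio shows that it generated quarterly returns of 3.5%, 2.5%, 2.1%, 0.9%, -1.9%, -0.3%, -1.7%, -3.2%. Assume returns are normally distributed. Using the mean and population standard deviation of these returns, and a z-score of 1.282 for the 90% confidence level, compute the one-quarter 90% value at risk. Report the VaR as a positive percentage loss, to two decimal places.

r̄ = (3.5 + 2.5 + 2.1 + 0.9 − 1.9 − 0.3 − 1.7 − 3.2) / 8 = 0.2375%
Σ(r − r̄)² = (3.5 − 0.2375)² + (2.5 − 0.2375)² + (2.1 − 0.2375)² + … = 40.0988
σ = √[40.0988 / 8] = 2.2388%
VaR = −(r̄ − z·σ) = −(0.2375 − 1.282 × 2.2388) = −(-2.6326) = 2.6326%

2.63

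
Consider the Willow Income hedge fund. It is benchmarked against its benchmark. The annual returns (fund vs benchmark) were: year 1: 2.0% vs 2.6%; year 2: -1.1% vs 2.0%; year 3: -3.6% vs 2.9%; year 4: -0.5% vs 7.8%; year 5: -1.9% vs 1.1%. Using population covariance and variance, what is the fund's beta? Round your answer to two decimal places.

0.12

r̄p = -1.0200%,  r̄m = 3.2800%
Cov = Σ(rp − r̄p)(rm − r̄m) / 5 = 0.6596
Var(rm) = Σ(rm − r̄m)² / 5 = 5.4856
β = Cov / Var = 0.6596 / 5.4856 = 0.1202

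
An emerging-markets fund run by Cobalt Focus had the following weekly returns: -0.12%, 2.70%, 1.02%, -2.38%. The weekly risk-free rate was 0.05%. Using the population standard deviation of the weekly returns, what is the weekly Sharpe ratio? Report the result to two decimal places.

0.14

r̄ = (-0.12 + 2.7 + 1.02 − 2.38) / 4 = 0.3050%
Σ(r − r̄)² = 13.6371; population σ = √(13.6371/4) = 1.8464%
Sharpe = (r̄ − rf) / σ = (0.3050 − 0.05) / 1.8464 = 0.2550 / 1.8464 = 0.1381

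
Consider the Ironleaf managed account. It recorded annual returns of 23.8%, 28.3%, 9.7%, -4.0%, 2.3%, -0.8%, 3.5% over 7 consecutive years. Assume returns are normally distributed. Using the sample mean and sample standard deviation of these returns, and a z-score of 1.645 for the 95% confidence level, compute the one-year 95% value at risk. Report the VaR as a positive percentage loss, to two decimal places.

r̄ = (23.8 + 28.3 + 9.7 − 4 + 2.3 − 0.8 + 3.5) / 7 = 8.9714%
Sample σ = √[Σ(r − r̄)² / 6] = √[932.1943 / 6] = √155.3657 = 12.4646%
VaR = −(r̄ − z·σ) = −(8.9714 − 1.645 × 12.4646) = −(-11.5329) = 11.5329%

11.53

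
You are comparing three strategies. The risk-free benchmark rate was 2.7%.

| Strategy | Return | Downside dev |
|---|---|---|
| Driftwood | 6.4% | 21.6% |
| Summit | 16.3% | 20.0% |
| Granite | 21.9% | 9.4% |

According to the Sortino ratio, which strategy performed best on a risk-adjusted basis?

Driftwood: Sortino ratio = (6.4% − 2.7%) / 21.6% = 0.171
Summit: Sortino ratio = (16.3% − 2.7%) / 20.0% = 0.680
Granite: Sortino ratio = (21.9% − 2.7%) / 9.4% = 2.043
Highest: Granite (2.043).

Granite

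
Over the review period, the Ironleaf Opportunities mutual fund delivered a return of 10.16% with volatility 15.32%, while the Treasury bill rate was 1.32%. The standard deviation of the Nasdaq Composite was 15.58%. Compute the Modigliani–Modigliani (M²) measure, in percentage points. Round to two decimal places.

Sharpe = (Rp − Rf) / σp = (10.16% − 1.32%) / 15.32% = 0.5770
M² = Rf + Sharpe × σm = 1.32% + 0.5770 × 15.58% = 10.3097%

10.31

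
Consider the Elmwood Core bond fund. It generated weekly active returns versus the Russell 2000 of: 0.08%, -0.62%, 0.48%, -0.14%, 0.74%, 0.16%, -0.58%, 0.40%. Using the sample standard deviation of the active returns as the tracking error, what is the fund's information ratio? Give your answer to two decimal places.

0.13

r̄ = (0.08 − 0.62 + 0.48 − 0.14 + 0.74 + 0.16 − 0.58 + 0.4) / 8 = 0.520 / 8 = 0.0650%
Σ(r − r̄)² = 1.6766; sample σ = √(1.6766/7) = 0.4894%
IR = r̄ / tracking error = 0.0650 / 0.4894 = 0.1328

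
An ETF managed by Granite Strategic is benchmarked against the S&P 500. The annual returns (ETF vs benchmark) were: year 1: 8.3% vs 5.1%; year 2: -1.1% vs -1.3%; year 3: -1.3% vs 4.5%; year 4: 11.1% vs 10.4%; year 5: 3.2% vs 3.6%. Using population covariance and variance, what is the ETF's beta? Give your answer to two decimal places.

1.07

r̄p = 4.0400%,  r̄m = 4.4600%
Cov = Σ(rp − r̄p)(rm − r̄m) / 5 = 14.9556
Var(rm) = Σ(rm − r̄m)² / 5 = 13.9224
β = Cov / Var = 14.9556 / 13.9224 = 1.0742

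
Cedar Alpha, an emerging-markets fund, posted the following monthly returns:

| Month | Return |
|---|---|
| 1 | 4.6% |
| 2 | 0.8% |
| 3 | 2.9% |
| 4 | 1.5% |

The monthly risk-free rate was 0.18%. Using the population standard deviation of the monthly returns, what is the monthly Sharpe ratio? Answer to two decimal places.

Mean return r̄ = 9.80 / 4 = 2.4500%
Σ(r − r̄)² = 8.4500; population σ = √(8.4500/4) = 1.4534%
Sharpe = (r̄ − rf) / σ = (2.4500 − 0.18) / 1.4534 = 2.2700 / 1.4534 = 1.5619

1.56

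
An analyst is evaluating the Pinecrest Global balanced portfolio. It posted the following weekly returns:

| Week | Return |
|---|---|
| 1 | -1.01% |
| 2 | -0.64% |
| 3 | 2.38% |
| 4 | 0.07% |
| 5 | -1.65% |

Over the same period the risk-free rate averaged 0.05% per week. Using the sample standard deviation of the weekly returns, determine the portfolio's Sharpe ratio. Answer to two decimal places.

Mean return r̄ = -0.850 / 5 = -0.1700%
Σ(r − r̄)² = (-1.01 − (-0.1700))² + (-0.64 − (-0.1700))² + … = 9.6770
σ = √[9.6770 / 4] = 1.5554%
Sharpe = (r̄ − rf) / σ = (-0.1700 − 0.05) / 1.5554 = -0.2200 / 1.5554 = -0.1414

-0.14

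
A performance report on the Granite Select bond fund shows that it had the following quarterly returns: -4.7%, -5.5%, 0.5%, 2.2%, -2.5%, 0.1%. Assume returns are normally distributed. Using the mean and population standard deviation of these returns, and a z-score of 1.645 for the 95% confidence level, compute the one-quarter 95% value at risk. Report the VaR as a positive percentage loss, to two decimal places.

6.27

r̄ = (-4.7 − 5.5 + 0.5 + 2.2 − 2.5 + 0.1) / 6 = -1.6500%
Population std dev = √[47.3550 / 6] = 2.8094%
VaR = −(r̄ − z·σ) = −(-1.6500 − 1.645 × 2.8094) = −(-6.2715) = 6.2715%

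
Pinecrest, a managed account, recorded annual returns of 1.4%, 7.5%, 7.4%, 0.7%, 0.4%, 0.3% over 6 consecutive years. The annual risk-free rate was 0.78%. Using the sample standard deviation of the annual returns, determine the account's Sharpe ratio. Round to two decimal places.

μ = (1.4 + 7.5 + 7.4 + 0.7 + 0.4 + 0.3) / 6 = 17.70 / 6 = 2.9500%
Sample std dev = √[61.4950 / 5] = 3.5070%
Sharpe = (μ − rf) / σ = (2.9500 − 0.78) / 3.5070 = 2.1700 / 3.5070 = 0.6188

0.62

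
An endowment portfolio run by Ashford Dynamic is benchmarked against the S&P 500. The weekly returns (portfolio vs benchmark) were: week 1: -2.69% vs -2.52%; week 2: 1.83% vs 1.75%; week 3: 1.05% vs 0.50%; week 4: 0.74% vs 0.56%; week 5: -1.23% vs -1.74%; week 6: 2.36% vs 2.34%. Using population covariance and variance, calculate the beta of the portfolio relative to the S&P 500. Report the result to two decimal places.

r̄p = 0.3433%,  r̄m = 0.1483%
Cov = Σ(rp − r̄p)(rm − r̄m) / 6 = 3.0463
Var(rm) = Σ(rm − r̄m)² / 6 = 3.0579
β = Cov / Var = 3.0463 / 3.0579 = 0.9962

1.00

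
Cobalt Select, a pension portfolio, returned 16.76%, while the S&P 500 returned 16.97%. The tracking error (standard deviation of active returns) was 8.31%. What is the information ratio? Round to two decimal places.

-0.03

IR = (Rp − Rb) / TE = (16.76% − 16.97%) / 8.31% = -0.21% / 8.31% = -0.0253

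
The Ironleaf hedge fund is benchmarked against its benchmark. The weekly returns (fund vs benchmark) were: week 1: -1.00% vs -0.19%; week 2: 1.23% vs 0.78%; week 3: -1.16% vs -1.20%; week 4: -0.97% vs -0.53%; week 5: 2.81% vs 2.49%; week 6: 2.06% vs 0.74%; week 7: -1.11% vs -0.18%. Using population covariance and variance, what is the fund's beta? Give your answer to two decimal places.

r̄p = 0.2657%,  r̄m = 0.2729%
Cov = Σ(rp − r̄p)(rm − r̄m) / 7 = 1.6099
Var(rm) = Σ(rm − r̄m)² / 7 = 1.2320
β = Cov / Var = 1.6099 / 1.2320 = 1.3067

1.31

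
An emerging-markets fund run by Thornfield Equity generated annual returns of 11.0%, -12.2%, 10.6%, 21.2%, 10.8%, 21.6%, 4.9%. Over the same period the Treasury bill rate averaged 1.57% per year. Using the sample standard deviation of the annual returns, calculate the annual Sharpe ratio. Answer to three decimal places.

0.713

Mean return r̄ = 67.90 / 7 = 9.7000%
Sample σ = √[Σ(r − r̄)² / 6] = √[780.2200 / 6] = √130.0367 = 11.4034%
Sharpe = (r̄ − rf) / σ = (9.7000 − 1.57) / 11.4034 = 8.1300 / 11.4034 = 0.7129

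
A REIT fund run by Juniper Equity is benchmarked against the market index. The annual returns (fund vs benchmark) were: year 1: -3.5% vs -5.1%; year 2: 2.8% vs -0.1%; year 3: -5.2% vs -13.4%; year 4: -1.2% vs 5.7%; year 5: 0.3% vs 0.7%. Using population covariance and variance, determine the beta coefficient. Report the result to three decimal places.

0.307

r̄p = -1.3600%,  r̄m = -2.4400%
Cov = Σ(rp − r̄p)(rm − r̄m) / 5 = 12.8056
Var(rm) = Σ(rm − r̄m)² / 5 = 41.7584
β = Cov / Var = 12.8056 / 41.7584 = 0.3067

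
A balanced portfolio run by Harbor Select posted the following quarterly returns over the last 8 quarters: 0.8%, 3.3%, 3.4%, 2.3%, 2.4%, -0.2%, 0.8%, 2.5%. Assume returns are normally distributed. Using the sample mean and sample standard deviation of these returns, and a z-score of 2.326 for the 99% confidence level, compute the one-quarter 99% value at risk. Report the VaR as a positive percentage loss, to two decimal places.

Mean return r̄ = 15.30 / 8 = 1.9125%
Σ(r − r̄)² = (0.8 − 1.9125)² + (3.3 − 1.9125)² + … = 11.8088
σ = √[11.8088 / 7] = 1.2988%
VaR = −(r̄ − z·σ) = −(1.9125 − 2.326 × 1.2988) = −(-1.1085) = 1.1085%

1.11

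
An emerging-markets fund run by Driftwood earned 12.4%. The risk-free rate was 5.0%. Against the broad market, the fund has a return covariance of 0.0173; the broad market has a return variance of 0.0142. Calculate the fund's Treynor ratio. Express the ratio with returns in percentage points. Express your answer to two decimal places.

6.07

β = Cov / Var = 0.0173 / 0.0142 = 1.2183
Treynor = (Rp − Rf) / β = (12.4% − 5.0%) / 1.2183 = 7.40 / 1.2183 = 6.0740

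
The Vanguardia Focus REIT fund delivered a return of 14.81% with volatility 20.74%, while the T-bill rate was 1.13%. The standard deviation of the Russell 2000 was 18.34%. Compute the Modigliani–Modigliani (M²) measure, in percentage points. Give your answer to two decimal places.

13.23

Sharpe = (Rp − Rf) / σp = (14.81% − 1.13%) / 20.74% = 0.6596
M² = Rf + Sharpe × σm = 1.13% + 0.6596 × 18.34% = 13.2271%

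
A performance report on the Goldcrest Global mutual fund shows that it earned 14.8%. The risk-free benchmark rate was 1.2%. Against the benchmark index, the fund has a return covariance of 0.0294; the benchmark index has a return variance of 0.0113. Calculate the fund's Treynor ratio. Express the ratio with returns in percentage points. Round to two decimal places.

β = Cov / Var = 0.0294 / 0.0113 = 2.6018
Treynor = (Rp − Rf) / β = (14.8% − 1.2%) / 2.6018 = 13.60 / 2.6018 = 5.2272

5.23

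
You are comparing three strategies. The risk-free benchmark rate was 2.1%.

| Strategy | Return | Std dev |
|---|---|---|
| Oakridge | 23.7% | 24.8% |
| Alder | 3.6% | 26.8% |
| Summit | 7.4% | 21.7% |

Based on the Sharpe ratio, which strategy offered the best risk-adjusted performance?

Oakridge

Oakridge: Sharpe ratio = (23.7% − 2.1%) / 24.8% = 0.871
Alder: Sharpe ratio = (3.6% − 2.1%) / 26.8% = 0.056
Summit: Sharpe ratio = (7.4% − 2.1%) / 21.7% = 0.244
Highest: Oakridge (0.871).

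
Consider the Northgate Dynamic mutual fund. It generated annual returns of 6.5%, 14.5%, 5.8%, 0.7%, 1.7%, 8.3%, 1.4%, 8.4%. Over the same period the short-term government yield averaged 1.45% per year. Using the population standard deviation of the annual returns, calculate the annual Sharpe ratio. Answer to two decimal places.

μ = (6.5 + 14.5 + 5.8 + 0.7 + 1.7 + 8.3 + 1.4 + 8.4) / 8 = 5.9125%
Population std dev = √[151.2688 / 8] = 4.3484%
Sharpe = (μ − rf) / σ = (5.9125 − 1.45) / 4.3484 = 4.4625 / 4.3484 = 1.0262

1.03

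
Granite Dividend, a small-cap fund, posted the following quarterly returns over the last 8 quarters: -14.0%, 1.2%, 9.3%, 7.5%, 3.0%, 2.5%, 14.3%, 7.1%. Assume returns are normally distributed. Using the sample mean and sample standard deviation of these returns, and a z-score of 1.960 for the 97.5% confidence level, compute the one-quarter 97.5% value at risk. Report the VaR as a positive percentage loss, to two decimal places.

μ = (-14 + 1.2 + 9.3 + 7.5 + 3 + 2.5 + 14.3 + 7.1) / 8 = 3.8625%
Sample std dev = √[490.9788 / 7] = 8.3750%
VaR = −(μ − z·σ) = −(3.8625 − 1.960 × 8.3750) = −(-12.5525) = 12.5525%

12.55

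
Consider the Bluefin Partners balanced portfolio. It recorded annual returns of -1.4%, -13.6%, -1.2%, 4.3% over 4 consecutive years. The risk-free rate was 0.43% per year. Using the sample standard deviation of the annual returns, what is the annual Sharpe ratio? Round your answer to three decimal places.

Mean return r̄ = -11.90 / 4 = -2.9750%
Sample std dev = √[171.4475 / 3] = 7.5597%
Sharpe = (r̄ − rf) / σ = (-2.9750 − 0.43) / 7.5597 = -3.4050 / 7.5597 = -0.4504

-0.450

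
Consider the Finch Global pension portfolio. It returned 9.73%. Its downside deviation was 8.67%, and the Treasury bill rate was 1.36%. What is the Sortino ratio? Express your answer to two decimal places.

0.97

Sortino = (Rp − Rf) / σd = (9.73% − 1.36%) / 8.67% = 8.37% / 8.67% = 0.9654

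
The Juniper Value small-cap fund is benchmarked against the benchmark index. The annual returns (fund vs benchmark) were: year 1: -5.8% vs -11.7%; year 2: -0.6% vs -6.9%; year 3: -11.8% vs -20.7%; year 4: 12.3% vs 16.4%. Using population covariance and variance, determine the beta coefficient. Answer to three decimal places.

0.645

r̄p = -1.4750%,  r̄m = -5.7250%
Cov = Σ(rp − r̄p)(rm − r̄m) / 4 = 121.0506
Var(rm) = Σ(rm − r̄m)² / 4 = 187.7119
β = Cov / Var = 121.0506 / 187.7119 = 0.6449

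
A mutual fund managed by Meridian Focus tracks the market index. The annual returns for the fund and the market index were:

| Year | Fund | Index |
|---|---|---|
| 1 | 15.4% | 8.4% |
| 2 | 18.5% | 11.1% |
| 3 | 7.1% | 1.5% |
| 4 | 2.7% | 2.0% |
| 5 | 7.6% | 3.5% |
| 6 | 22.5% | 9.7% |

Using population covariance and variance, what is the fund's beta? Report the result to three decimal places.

r̄p = 12.3000%,  r̄m = 6.0333%
Cov = Σ(rp − r̄p)(rm − r̄m) / 6 = 25.0583
Var(rm) = Σ(rm − r̄m)² / 6 = 14.6589
β = Cov / Var = 25.0583 / 14.6589 = 1.7094

1.709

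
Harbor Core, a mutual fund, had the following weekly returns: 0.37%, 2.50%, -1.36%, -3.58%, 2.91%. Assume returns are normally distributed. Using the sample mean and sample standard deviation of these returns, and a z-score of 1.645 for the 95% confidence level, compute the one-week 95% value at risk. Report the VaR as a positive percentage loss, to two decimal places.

r̄ = (0.37 + 2.5 − 1.36 − 3.58 + 2.91) / 5 = 0.1680%
Σ(r − r̄)² = (0.37 − 0.1680)² + (2.5 − 0.1680)² + (-1.36 − 0.1680)² + … = 29.3799
σ = √[29.3799 / 4] = 2.7102%
VaR = −(r̄ − z·σ) = −(0.1680 − 1.645 × 2.7102) = −(-4.2903) = 4.2903%

4.29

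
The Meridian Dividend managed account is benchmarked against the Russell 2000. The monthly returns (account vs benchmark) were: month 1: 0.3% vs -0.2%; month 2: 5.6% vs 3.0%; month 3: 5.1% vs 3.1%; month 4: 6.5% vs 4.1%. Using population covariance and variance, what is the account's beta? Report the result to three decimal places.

1.477

r̄p = 4.3750%,  r̄m = 2.5000%
Cov = Σ(rp − r̄p)(rm − r̄m) / 4 = 3.8625
Var(rm) = Σ(rm − r̄m)² / 4 = 2.6150
β = Cov / Var = 3.8625 / 2.6150 = 1.4771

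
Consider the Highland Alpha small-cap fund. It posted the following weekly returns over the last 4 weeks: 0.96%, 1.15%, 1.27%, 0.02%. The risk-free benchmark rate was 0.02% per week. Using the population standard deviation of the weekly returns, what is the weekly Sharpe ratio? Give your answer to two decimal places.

1.69

μ = (0.96 + 1.15 + 1.27 + 0.02) / 4 = 3.400 / 4 = 0.8500%
Σ(r − μ)² = 0.9674; population σ = √(0.9674/4) = 0.4918%
Sharpe = (μ − rf) / σ = (0.8500 − 0.02) / 0.4918 = 0.8300 / 0.4918 = 1.6877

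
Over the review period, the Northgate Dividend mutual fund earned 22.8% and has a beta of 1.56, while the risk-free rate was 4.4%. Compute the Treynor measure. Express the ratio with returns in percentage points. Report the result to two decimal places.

11.79

Treynor = (Rp − Rf) / β = (22.8% − 4.4%) / 1.56 = 18.40 / 1.56 = 11.7949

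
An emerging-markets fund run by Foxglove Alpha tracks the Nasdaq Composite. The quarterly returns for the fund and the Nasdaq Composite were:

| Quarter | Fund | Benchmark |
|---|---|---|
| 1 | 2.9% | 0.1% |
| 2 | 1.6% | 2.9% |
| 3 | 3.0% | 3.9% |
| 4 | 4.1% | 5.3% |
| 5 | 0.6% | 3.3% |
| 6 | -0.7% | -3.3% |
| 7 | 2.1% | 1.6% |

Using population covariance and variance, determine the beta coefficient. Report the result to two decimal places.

0.39

r̄p = 1.9429%,  r̄m = 1.9714%
Cov = Σ(rp − r̄p)(rm − r̄m) / 7 = 2.7427
Var(rm) = Σ(rm − r̄m)² / 7 = 6.9792
β = Cov / Var = 2.7427 / 6.9792 = 0.3930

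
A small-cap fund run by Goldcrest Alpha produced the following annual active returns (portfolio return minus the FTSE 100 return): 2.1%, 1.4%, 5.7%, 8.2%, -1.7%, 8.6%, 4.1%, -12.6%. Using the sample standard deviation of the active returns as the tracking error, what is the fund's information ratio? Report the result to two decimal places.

0.29

r̄ = (2.1 + 1.4 + 5.7 + 8.2 − 1.7 + 8.6 + 4.1 − 12.6) / 8 = 15.80 / 8 = 1.9750%
Sample σ = √[Σ(r − r̄)² / 7] = √[327.3150 / 7] = √46.7593 = 6.8381%
IR = r̄ / tracking error = 1.9750 / 6.8381 = 0.2888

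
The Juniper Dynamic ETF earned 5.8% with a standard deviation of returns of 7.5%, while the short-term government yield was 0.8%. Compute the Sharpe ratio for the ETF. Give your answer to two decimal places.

Sharpe = (Rp − Rf) / σp = (5.8% − 0.8%) / 7.5% = 5.00% / 7.5% = 0.6667

0.67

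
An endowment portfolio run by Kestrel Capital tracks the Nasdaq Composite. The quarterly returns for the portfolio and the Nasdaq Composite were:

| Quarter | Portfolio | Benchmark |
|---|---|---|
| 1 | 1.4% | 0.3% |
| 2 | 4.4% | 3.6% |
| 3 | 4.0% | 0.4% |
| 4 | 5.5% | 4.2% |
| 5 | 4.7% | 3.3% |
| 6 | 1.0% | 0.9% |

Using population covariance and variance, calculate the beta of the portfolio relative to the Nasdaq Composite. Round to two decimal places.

0.82

r̄p = 3.5000%,  r̄m = 2.1167%
Cov = Σ(rp − r̄p)(rm − r̄m) / 6 = 2.1533
Var(rm) = Σ(rm − r̄m)² / 6 = 2.6114
β = Cov / Var = 2.1533 / 2.6114 = 0.8246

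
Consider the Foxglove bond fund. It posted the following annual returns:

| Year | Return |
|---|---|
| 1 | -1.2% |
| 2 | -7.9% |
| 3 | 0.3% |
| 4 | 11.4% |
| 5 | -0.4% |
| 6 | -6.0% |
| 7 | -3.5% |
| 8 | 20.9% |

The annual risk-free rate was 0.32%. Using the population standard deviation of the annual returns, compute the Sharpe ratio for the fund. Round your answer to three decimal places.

μ = (-1.2 − 7.9 + 0.3 + 11.4 − 0.4 − 6 − 3.5 + 20.9) / 8 = 1.7000%
Σ(r − μ)² = (-1.2 − 1.7000)² + (-7.9 − 1.7000)² + … = 656.0000
σ = √[656.0000 / 8] = 9.0554%
Sharpe = (μ − rf) / σ = (1.7000 − 0.32) / 9.0554 = 1.3800 / 9.0554 = 0.1524

0.152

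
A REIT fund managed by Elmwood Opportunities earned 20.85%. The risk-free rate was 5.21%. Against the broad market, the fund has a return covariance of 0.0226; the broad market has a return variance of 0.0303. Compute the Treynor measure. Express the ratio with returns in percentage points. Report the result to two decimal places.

β = Cov / Var = 0.0226 / 0.0303 = 0.7459
Treynor = (Rp − Rf) / β = (20.85% − 5.21%) / 0.7459 = 15.64 / 0.7459 = 20.9680

20.97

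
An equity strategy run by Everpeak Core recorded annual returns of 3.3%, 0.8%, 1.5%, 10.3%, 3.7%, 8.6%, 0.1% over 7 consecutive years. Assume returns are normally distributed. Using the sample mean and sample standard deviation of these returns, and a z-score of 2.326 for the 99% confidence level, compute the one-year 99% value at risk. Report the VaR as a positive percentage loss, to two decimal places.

r̄ = (3.3 + 0.8 + 1.5 + 10.3 + 3.7 + 8.6 + 0.1) / 7 = 4.0429%
Σ(r − r̄)² = (3.3 − 4.0429)² + (0.8 − 4.0429)² + (1.5 − 4.0429)² + … = 93.1171
σ = √[93.1171 / 6] = 3.9395%
VaR = −(r̄ − z·σ) = −(4.0429 − 2.326 × 3.9395) = −(-5.1204) = 5.1204%

5.12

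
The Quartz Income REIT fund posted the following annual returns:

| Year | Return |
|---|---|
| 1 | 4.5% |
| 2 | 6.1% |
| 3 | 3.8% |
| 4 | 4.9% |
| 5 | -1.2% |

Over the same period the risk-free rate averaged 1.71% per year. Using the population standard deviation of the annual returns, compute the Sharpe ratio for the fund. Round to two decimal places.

0.76

r̄ = (4.5 + 6.1 + 3.8 + 4.9 − 1.2) / 5 = 18.10 / 5 = 3.6200%
Σ(r − r̄)² = (4.5 − 3.6200)² + (6.1 − 3.6200)² + (3.8 − 3.6200)² + … = 31.8280
σ = √[31.8280 / 5] = 2.5230%
Sharpe = (r̄ − rf) / σ = (3.6200 − 1.71) / 2.5230 = 1.9100 / 2.5230 = 0.7570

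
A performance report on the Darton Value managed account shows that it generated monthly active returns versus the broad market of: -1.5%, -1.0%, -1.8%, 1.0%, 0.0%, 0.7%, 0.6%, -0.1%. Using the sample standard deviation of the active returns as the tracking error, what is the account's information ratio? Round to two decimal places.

-0.25

Mean return μ = -2.10 / 8 = -0.2625%
Sample std dev = √[7.7988 / 7] = 1.0555%
IR = μ / tracking error = -0.2625 / 1.0555 = -0.2487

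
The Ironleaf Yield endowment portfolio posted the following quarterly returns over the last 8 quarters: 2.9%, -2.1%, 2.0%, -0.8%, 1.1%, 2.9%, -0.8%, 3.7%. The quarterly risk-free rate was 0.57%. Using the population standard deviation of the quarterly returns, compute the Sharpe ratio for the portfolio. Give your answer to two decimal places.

r̄ = (2.9 − 2.1 + 2 − 0.8 + 1.1 + 2.9 − 0.8 + 3.7) / 8 = 8.90 / 8 = 1.1125%
Σ(r − r̄)² = (2.9 − 1.1125)² + (-2.1 − 1.1125)² + … = 31.5088
σ = √[31.5088 / 8] = 1.9846%
Sharpe = (r̄ − rf) / σ = (1.1125 − 0.57) / 1.9846 = 0.5425 / 1.9846 = 0.2734

0.27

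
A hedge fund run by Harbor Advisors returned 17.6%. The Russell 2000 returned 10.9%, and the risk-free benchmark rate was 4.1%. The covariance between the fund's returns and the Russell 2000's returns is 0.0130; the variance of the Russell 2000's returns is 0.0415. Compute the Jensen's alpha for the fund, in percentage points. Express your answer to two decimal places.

11.37

β = Cov / Var = 0.0130 / 0.0415 = 0.3133
E[R] = Rf + β(Rm − Rf) = 4.1% + 0.3133 × (10.9% − 4.1%) = 6.2304%
α = Rp − E[R] = 17.6% − 6.2304% = 11.3696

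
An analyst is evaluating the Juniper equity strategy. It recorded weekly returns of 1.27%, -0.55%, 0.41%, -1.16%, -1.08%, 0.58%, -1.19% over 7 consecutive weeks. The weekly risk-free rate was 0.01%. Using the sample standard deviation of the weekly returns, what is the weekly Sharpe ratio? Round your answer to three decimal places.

r̄ = (1.27 − 0.55 + 0.41 − 1.16 − 1.08 + 0.58 − 1.19) / 7 = -1.720 / 7 = -0.2457%
Σ(r − r̄)² = 5.9254; sample σ = √(5.9254/6) = 0.9938%
Sharpe = (r̄ − rf) / σ = (-0.2457 − 0.01) / 0.9938 = -0.2557 / 0.9938 = -0.2573

-0.257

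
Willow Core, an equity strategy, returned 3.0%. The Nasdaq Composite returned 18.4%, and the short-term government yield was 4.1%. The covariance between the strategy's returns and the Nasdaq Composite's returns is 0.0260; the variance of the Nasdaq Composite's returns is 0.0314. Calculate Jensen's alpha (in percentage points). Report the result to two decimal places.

β = Cov / Var = 0.0260 / 0.0314 = 0.8280
E[R] = Rf + β(Rm − Rf) = 4.1% + 0.8280 × (18.4% − 4.1%) = 15.9404%
α = Rp − E[R] = 3.0% − 15.9404% = -12.9404

-12.94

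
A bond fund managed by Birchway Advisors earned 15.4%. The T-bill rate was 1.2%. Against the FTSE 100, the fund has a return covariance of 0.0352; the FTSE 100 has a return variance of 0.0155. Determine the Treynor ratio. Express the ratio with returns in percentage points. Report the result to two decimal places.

6.25

β = Cov / Var = 0.0352 / 0.0155 = 2.2710
Treynor = (Rp − Rf) / β = (15.4% − 1.2%) / 2.2710 = 14.20 / 2.2710 = 6.2528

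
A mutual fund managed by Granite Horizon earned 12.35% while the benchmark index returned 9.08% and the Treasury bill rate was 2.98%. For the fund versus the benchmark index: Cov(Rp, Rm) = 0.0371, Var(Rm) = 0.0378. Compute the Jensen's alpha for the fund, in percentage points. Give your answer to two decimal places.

β = Cov / Var = 0.0371 / 0.0378 = 0.9815
E[R] = Rf + β(Rm − Rf) = 2.98% + 0.9815 × (9.08% − 2.98%) = 8.9672%
α = Rp − E[R] = 12.35% − 8.9672% = 3.3828

3.38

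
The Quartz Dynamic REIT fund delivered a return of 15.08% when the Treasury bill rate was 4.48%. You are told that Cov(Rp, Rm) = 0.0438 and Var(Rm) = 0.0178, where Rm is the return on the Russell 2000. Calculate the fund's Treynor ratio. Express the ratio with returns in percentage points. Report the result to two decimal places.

4.31

β = Cov / Var = 0.0438 / 0.0178 = 2.4607
Treynor = (Rp − Rf) / β = (15.08% − 4.48%) / 2.4607 = 10.60 / 2.4607 = 4.3077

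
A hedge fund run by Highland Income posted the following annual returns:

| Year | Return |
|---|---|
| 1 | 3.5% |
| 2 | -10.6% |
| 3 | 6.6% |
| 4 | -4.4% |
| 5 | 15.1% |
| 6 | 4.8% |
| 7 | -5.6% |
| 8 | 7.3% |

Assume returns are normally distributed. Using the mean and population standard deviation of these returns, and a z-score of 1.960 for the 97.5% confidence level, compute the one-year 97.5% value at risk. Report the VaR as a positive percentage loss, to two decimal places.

13.23

Mean return r̄ = 16.70 / 8 = 2.0875%
Population std dev = √[488.3688 / 8] = 7.8132%
VaR = −(r̄ − z·σ) = −(2.0875 − 1.960 × 7.8132) = −(-13.2264) = 13.2264%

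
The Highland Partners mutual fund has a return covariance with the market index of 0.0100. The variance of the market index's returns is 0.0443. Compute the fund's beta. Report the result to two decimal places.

β = Cov(Rp, Rm) / Var(Rm) = 0.0100 / 0.0443 = 0.2257

0.23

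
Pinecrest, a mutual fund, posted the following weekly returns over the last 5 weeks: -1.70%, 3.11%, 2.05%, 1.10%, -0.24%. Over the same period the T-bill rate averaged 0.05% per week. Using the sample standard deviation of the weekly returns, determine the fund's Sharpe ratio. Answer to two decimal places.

0.43

Mean return r̄ = 4.320 / 5 = 0.8640%
Sample σ = √[Σ(r − r̄)² / 4] = √[14.2997 / 4] = √3.5749 = 1.8907%
Sharpe = (r̄ − rf) / σ = (0.8640 − 0.05) / 1.8907 = 0.8140 / 1.8907 = 0.4305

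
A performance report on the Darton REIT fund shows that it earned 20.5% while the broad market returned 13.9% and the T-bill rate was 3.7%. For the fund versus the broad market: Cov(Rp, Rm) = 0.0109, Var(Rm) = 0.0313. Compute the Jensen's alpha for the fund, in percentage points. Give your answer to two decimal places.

13.25

β = Cov / Var = 0.0109 / 0.0313 = 0.3482
E[R] = Rf + β(Rm − Rf) = 3.7% + 0.3482 × (13.9% − 3.7%) = 7.2516%
α = Rp − E[R] = 20.5% − 7.2516% = 13.2484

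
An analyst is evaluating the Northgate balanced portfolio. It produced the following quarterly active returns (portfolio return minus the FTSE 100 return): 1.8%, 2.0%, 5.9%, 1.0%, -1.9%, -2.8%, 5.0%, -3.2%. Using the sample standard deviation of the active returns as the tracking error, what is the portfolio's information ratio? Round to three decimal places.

r̄ = (1.8 + 2 + 5.9 + 1 − 1.9 − 2.8 + 5 − 3.2) / 8 = 0.9750%
Sample std dev = √[82.1350 / 7] = 3.4254%
IR = r̄ / tracking error = 0.9750 / 3.4254 = 0.2846

0.285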